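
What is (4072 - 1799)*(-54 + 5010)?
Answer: 11264988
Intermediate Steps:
(4072 - 1799)*(-54 + 5010) = 2273*4956 = 11264988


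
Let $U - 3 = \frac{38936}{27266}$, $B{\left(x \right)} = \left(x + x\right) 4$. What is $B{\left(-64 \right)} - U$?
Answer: $- \frac{7040463}{13633} \approx -516.43$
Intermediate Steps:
$B{\left(x \right)} = 8 x$ ($B{\left(x \right)} = 2 x 4 = 8 x$)
$U = \frac{60367}{13633}$ ($U = 3 + \frac{38936}{27266} = 3 + 38936 \cdot \frac{1}{27266} = 3 + \frac{19468}{13633} = \frac{60367}{13633} \approx 4.428$)
$B{\left(-64 \right)} - U = 8 \left(-64\right) - \frac{60367}{13633} = -512 - \frac{60367}{13633} = - \frac{7040463}{13633}$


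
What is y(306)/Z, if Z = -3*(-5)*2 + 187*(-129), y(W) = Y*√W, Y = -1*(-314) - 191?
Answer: -41*√34/2677 ≈ -0.089305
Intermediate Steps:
Y = 123 (Y = 314 - 191 = 123)
y(W) = 123*√W
Z = -24093 (Z = 15*2 - 24123 = 30 - 24123 = -24093)
y(306)/Z = (123*√306)/(-24093) = (123*(3*√34))*(-1/24093) = (369*√34)*(-1/24093) = -41*√34/2677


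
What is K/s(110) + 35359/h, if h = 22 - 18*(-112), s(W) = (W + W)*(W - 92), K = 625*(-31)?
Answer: 10053539/807048 ≈ 12.457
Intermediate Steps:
K = -19375
s(W) = 2*W*(-92 + W) (s(W) = (2*W)*(-92 + W) = 2*W*(-92 + W))
h = 2038 (h = 22 + 2016 = 2038)
K/s(110) + 35359/h = -19375*1/(220*(-92 + 110)) + 35359/2038 = -19375/(2*110*18) + 35359*(1/2038) = -19375/3960 + 35359/2038 = -19375*1/3960 + 35359/2038 = -3875/792 + 35359/2038 = 10053539/807048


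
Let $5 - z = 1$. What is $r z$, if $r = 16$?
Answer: $64$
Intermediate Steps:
$z = 4$ ($z = 5 - 1 = 4$)
$r z = 16 \cdot 4 = 64$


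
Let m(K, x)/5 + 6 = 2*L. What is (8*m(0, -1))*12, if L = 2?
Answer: -960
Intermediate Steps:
m(K, x) = -10 (m(K, x) = -30 + 5*(2*2) = -30 + 5*4 = -30 + 20 = -10)
(8*m(0, -1))*12 = (8*(-10))*12 = -80*12 = -960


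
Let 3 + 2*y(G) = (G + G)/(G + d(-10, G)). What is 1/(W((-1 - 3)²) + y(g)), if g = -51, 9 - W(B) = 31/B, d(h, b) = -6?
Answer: 304/1963 ≈ 0.15487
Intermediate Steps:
W(B) = 9 - 31/B
y(G) = -3/2 + G/(-6 + G) (y(G) = -3/2 + ((G + G)/(G - 6))/2 = -3/2 + ((2*G)/(-6 + G))/2 = -3/2 + (2*G/(-6 + G))/2 = -3/2 + G/(-6 + G))
1/(W((-1 - 3)²) + y(g)) = 1/((9 - 31/(-1 - 3)²) + (18 - 1*(-51))/(2*(-6 - 51))) = 1/((9 - 31/((-4)²)) + (½)*(18 + 51)/(-57)) = 1/((9 - 31/16) + (½)*(-1/57)*69) = 1/((9 - 31*1/16) - 23/38) = 1/((9 - 31/16) - 23/38) = 1/(113/16 - 23/38) = 1/(1963/304) = 304/1963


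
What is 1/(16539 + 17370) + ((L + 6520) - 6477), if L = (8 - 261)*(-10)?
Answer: 87247858/33909 ≈ 2573.0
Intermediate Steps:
L = 2530 (L = -253*(-10) = 2530)
1/(16539 + 17370) + ((L + 6520) - 6477) = 1/(16539 + 17370) + ((2530 + 6520) - 6477) = 1/33909 + (9050 - 6477) = 1/33909 + 2573 = 87247858/33909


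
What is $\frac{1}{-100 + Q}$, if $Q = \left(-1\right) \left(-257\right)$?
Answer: $\frac{1}{157} \approx 0.0063694$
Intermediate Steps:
$Q = 257$
$\frac{1}{-100 + Q} = \frac{1}{-100 + 257} = \frac{1}{157}$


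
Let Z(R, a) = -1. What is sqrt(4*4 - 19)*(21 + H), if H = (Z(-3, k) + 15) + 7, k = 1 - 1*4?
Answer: 42*I*sqrt(3) ≈ 72.746*I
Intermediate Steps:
k = -3 (k = 1 - 4 = -3)
H = 21 (H = (-1 + 15) + 7 = 14 + 7 = 21)
sqrt(4*4 - 19)*(21 + H) = sqrt(4*4 - 19)*(21 + 21) = sqrt(16 - 19)*42 = sqrt(-3)*42 = (I*sqrt(3))*42 = 42*I*sqrt(3)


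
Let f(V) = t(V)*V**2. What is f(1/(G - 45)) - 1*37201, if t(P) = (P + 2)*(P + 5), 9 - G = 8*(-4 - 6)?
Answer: -139432899627/3748096 ≈ -37201.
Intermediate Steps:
G = 89 (G = 9 - 8*(-4 - 6) = 9 - 8*(-10) = 9 - 1*(-80) = 9 + 80 = 89)
t(P) = (2 + P)*(5 + P)
f(V) = V**2*(10 + V**2 + 7*V) (f(V) = (10 + V**2 + 7*V)*V**2 = V**2*(10 + V**2 + 7*V))
f(1/(G - 45)) - 1*37201 = (1/(89 - 45))**2*(10 + (1/(89 - 45))**2 + 7/(89 - 45)) - 1*37201 = (1/44)**2*(10 + (1/44)**2 + 7/44) - 37201 = (1/44)**2*(10 + (1/44)**2 + 7*(1/44)) - 37201 = (10 + 1/1936 + 7/44)/1936 - 37201 = (1/1936)*(19669/1936) - 37201 = 19669/3748096 - 37201 = -139432899627/3748096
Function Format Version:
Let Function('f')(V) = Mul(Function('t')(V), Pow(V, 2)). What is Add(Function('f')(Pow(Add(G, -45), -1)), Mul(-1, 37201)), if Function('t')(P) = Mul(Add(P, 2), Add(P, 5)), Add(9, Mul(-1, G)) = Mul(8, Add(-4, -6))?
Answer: Rational(-139432899627, 3748096) ≈ -37201.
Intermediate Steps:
G = 89 (G = Add(9, Mul(-1, Mul(8, Add(-4, -6)))) = Add(9, Mul(-1, Mul(8, -10))) = Add(9, Mul(-1, -80)) = Add(9, 80) = 89)
Function('t')(P) = Mul(Add(2, P), Add(5, P))
Function('f')(V) = Mul(Pow(V, 2), Add(10, Pow(V, 2), Mul(7, V))) (Function('f')(V) = Mul(Add(10, Pow(V, 2), Mul(7, V)), Pow(V, 2)) = Mul(Pow(V, 2), Add(10, Pow(V, 2), Mul(7, V))))
Add(Function('f')(Pow(Add(G, -45), -1)), Mul(-1, 37201)) = Add(Mul(Pow(Pow(Add(89, -45), -1), 2), Add(10, Pow(Pow(Add(89, -45), -1), 2), Mul(7, Pow(Add(89, -45), -1)))), Mul(-1, 37201)) = Add(Mul(Pow(Pow(44, -1), 2), Add(10, Pow(Pow(44, -1), 2), Mul(7, Pow(44, -1)))), -37201) = Add(Mul(Pow(Rational(1, 44), 2), Add(10, Pow(Rational(1, 44), 2), Mul(7, Rational(1, 44)))), -37201) = Add(Mul(Rational(1, 1936), Add(10, Rational(1, 1936), Rational(7, 44))), -37201) = Add(Mul(Rational(1, 1936), Rational(19669, 1936)), -37201) = Add(Rational(19669, 3748096), -37201) = Rational(-139432899627, 3748096)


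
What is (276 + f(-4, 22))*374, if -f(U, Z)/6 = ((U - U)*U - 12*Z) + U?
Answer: 704616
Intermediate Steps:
f(U, Z) = -6*U + 72*Z (f(U, Z) = -6*(((U - U)*U - 12*Z) + U) = -6*((0*U - 12*Z) + U) = -6*((0 - 12*Z) + U) = -6*(-12*Z + U) = -6*(U - 12*Z) = -6*U + 72*Z)
(276 + f(-4, 22))*374 = (276 + (-6*(-4) + 72*22))*374 = (276 + (24 + 1584))*374 = (276 + 1608)*374 = 1884*374 = 704616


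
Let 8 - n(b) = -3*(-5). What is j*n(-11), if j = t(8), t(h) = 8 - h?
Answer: 0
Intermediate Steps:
n(b) = -7 (n(b) = 8 - (-3)*(-5) = 8 - 1*15 = 8 - 15 = -7)
j = 0 (j = 8 - 1*8 = 8 - 8 = 0)
j*n(-11) = 0*(-7) = 0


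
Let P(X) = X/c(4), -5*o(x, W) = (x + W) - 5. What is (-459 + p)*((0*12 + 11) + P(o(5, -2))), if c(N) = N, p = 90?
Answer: -40959/10 ≈ -4095.9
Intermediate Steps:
o(x, W) = 1 - W/5 - x/5 (o(x, W) = -((x + W) - 5)/5 = -((W + x) - 5)/5 = -(-5 + W + x)/5 = 1 - W/5 - x/5)
P(X) = X/4
(-459 + p)*((0*12 + 11) + P(o(5, -2))) = (-459 + 90)*((0*12 + 11) + (1 - ⅕*(-2) - ⅕*5)/4) = -369*((0 + 11) + (1 + ⅖ - 1)/4) = -369*(11 + (¼)*(⅖)) = -369*(11 + ⅒) = -369*111/10 = -40959/10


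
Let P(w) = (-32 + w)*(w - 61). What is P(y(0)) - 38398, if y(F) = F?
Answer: -36446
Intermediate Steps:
P(w) = (-61 + w)*(-32 + w) (P(w) = (-32 + w)*(-61 + w) = (-61 + w)*(-32 + w))
P(y(0)) - 38398 = (1952 + 0² - 93*0) - 38398 = (1952 + 0 + 0) - 38398 = 1952 - 38398 = -36446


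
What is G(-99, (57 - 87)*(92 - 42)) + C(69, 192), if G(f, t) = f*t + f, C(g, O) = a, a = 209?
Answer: 148610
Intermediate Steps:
C(g, O) = 209
G(f, t) = f + f*t
G(-99, (57 - 87)*(92 - 42)) + C(69, 192) = -99*(1 + (57 - 87)*(92 - 42)) + 209 = -99*(1 - 30*50) + 209 = -99*(1 - 1500) + 209 = -99*(-1499) + 209 = 148401 + 209 = 148610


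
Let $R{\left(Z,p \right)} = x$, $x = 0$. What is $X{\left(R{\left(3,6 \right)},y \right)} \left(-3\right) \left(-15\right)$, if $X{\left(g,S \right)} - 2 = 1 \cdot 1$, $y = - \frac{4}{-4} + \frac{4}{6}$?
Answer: $135$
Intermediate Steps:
$R{\left(Z,p \right)} = 0$
$y = \frac{5}{3}$ ($y = \left(-4\right) \left(- \frac{1}{4}\right) + 4 \cdot \frac{1}{6} = 1 + \frac{2}{3} = \frac{5}{3} \approx 1.6667$)
$X{\left(g,S \right)} = 3$ ($X{\left(g,S \right)} = 2 + 1 \cdot 1 = 2 + 1 = 3$)
$X{\left(R{\left(3,6 \right)},y \right)} \left(-3\right) \left(-15\right) = 3 \left(-3\right) \left(-15\right) = \left(-9\right) \left(-15\right) = 135$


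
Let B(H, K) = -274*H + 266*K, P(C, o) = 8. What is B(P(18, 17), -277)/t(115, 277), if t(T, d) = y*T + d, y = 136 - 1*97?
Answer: -37937/2381 ≈ -15.933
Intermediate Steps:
y = 39 (y = 136 - 97 = 39)
t(T, d) = d + 39*T (t(T, d) = 39*T + d = d + 39*T)
B(P(18, 17), -277)/t(115, 277) = (-274*8 + 266*(-277))/(277 + 39*115) = (-2192 - 73682)/(277 + 4485) = -75874/4762 = -75874*1/4762 = -37937/2381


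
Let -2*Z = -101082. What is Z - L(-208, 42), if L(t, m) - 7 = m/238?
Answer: 859075/17 ≈ 50534.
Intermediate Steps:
L(t, m) = 7 + m/238
Z = 50541 (Z = -½*(-101082) = 50541)
Z - L(-208, 42) = 50541 - (7 + (1/238)*42) = 50541 - (7 + 3/17) = 50541 - 1*122/17 = 50541 - 122/17 = 859075/17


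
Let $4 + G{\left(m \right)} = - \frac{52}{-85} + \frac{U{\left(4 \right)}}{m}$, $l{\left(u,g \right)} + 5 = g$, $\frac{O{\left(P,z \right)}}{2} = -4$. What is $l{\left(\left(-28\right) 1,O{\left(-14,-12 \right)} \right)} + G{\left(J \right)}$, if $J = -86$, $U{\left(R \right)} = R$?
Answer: $- \frac{60069}{3655} \approx -16.435$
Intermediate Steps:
$O{\left(P,z \right)} = -8$ ($O{\left(P,z \right)} = 2 \left(-4\right) = -8$)
$l{\left(u,g \right)} = -5 + g$
$G{\left(m \right)} = - \frac{288}{85} + \frac{4}{m}$ ($G{\left(m \right)} = -4 + \left(- \frac{52}{-85} + \frac{4}{m}\right) = -4 + \left(\left(-52\right) \left(- \frac{1}{85}\right) + \frac{4}{m}\right) = -4 + \left(\frac{52}{85} + \frac{4}{m}\right) = - \frac{288}{85} + \frac{4}{m}$)
$l{\left(\left(-28\right) 1,O{\left(-14,-12 \right)} \right)} + G{\left(J \right)} = \left(-5 - 8\right) - \left(\frac{288}{85} - \frac{4}{-86}\right) = -13 + \left(- \frac{288}{85} + 4 \left(- \frac{1}{86}\right)\right) = -13 - \frac{12554}{3655} = - \frac{60069}{3655}$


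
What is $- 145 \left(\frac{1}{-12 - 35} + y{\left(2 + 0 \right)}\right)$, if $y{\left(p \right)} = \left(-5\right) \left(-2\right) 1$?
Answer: $- \frac{68005}{47} \approx -1446.9$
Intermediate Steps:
$y{\left(p \right)} = 10$ ($y{\left(p \right)} = 10 \cdot 1 = 10$)
$- 145 \left(\frac{1}{-12 - 35} + y{\left(2 + 0 \right)}\right) = - 145 \left(\frac{1}{-12 - 35} + 10\right) = - 145 \left(\frac{1}{-47} + 10\right) = - 145 \left(- \frac{1}{47} + 10\right) = \left(-145\right) \frac{469}{47} = - \frac{68005}{47}$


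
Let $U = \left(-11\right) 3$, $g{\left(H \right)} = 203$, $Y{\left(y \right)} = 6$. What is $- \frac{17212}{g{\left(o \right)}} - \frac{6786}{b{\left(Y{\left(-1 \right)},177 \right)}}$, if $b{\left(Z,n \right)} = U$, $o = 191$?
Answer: $\frac{269854}{2233} \approx 120.85$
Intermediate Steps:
$U = -33$
$b{\left(Z,n \right)} = -33$
$- \frac{17212}{g{\left(o \right)}} - \frac{6786}{b{\left(Y{\left(-1 \right)},177 \right)}} = - \frac{17212}{203} - \frac{6786}{-33} = \left(-17212\right) \frac{1}{203} - - \frac{2262}{11} = - \frac{17212}{203} + \frac{2262}{11} = \frac{269854}{2233}$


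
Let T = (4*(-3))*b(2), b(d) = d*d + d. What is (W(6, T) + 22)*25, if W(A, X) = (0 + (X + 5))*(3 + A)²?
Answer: -135125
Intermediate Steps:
b(d) = d + d² (b(d) = d² + d = d + d²)
T = -72 (T = (4*(-3))*(2*(1 + 2)) = -24*3 = -12*6 = -72)
W(A, X) = (3 + A)²*(5 + X) (W(A, X) = (0 + (5 + X))*(3 + A)² = (5 + X)*(3 + A)² = (3 + A)²*(5 + X))
(W(6, T) + 22)*25 = ((3 + 6)²*(5 - 72) + 22)*25 = (9²*(-67) + 22)*25 = (81*(-67) + 22)*25 = (-5427 + 22)*25 = -5405*25 = -135125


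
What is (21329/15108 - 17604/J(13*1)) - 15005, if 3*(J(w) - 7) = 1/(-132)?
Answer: -4499600531/256836 ≈ -17519.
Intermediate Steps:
J(w) = 2771/396 (J(w) = 7 + (1/3)/(-132) = 7 + (1/3)*(-1/132) = 7 - 1/396 = 2771/396)
(21329/15108 - 17604/J(13*1)) - 15005 = (21329/15108 - 17604/2771/396) - 15005 = (21329*(1/15108) - 17604*396/2771) - 15005 = (21329/15108 - 42768/17) - 15005 = -645776351/256836 - 15005 = -4499600531/256836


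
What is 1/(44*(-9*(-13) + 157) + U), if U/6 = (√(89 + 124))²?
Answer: 1/13334 ≈ 7.4996e-5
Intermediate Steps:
U = 1278 (U = 6*(√(89 + 124))² = 6*(√213)² = 6*213 = 1278)
1/(44*(-9*(-13) + 157) + U) = 1/(44*(-9*(-13) + 157) + 1278) = 1/(44*(117 + 157) + 1278) = 1/(44*274 + 1278) = 1/(12056 + 1278) = 1/13334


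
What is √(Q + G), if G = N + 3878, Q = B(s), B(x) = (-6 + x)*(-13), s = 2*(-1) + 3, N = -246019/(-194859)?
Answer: 4*√1040026158591/64953 ≈ 62.803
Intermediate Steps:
N = 246019/194859 (N = -246019*(-1/194859) = 246019/194859 ≈ 1.2625)
s = 1 (s = -2 + 3 = 1)
B(x) = 78 - 13*x
Q = 65 (Q = 78 - 13*1 = 78 - 13 = 65)
G = 755909221/194859 (G = 246019/194859 + 3878 = 755909221/194859 ≈ 3879.3)
√(Q + G) = √(65 + 755909221/194859) = √(768575056/194859) = 4*√1040026158591/64953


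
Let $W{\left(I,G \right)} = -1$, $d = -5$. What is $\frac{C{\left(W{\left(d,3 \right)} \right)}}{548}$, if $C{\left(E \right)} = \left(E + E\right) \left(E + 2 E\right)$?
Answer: $\frac{3}{274} \approx 0.010949$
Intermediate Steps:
$C{\left(E \right)} = 6 E^{2}$ ($C{\left(E \right)} = 2 E 3 E = 6 E^{2}$)
$\frac{C{\left(W{\left(d,3 \right)} \right)}}{548} = \frac{6 \left(-1\right)^{2}}{548} = 6 \cdot 1 \cdot \frac{1}{548} = 6 \cdot \frac{1}{548} = \frac{3}{274}$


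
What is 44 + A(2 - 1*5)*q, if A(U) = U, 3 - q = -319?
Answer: -922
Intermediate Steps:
q = 322 (q = 3 - 1*(-319) = 3 + 319 = 322)
44 + A(2 - 1*5)*q = 44 + (2 - 1*5)*322 = 44 + (2 - 5)*322 = 44 - 3*322 = 44 - 966 = -922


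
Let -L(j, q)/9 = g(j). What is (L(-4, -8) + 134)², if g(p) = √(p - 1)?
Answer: 17551 - 2412*I*√5 ≈ 17551.0 - 5393.4*I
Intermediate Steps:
g(p) = √(-1 + p)
L(j, q) = -9*√(-1 + j)
(L(-4, -8) + 134)² = (-9*√(-1 - 4) + 134)² = (-9*I*√5 + 134)² = (134 - 9*I*√5)²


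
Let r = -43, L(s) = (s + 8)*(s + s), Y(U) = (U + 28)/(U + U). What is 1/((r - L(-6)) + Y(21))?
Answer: -6/107 ≈ -0.056075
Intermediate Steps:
Y(U) = (28 + U)/(2*U) (Y(U) = (28 + U)/((2*U)) = (28 + U)*(1/(2*U)) = (28 + U)/(2*U))
L(s) = 2*s*(8 + s) (L(s) = (8 + s)*(2*s) = 2*s*(8 + s))
1/((r - L(-6)) + Y(21)) = 1/((-43 - 2*(-6)*(8 - 6)) + (1/2)*(28 + 21)/21) = 1/((-43 - 2*(-6)*2) + (1/2)*(1/21)*49) = 1/((-43 - 1*(-24)) + 7/6) = 1/((-43 + 24) + 7/6) = 1/(-19 + 7/6) = 1/(-107/6) = -6/107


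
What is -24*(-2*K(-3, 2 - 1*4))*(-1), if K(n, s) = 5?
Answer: -240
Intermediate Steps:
-24*(-2*K(-3, 2 - 1*4))*(-1) = -24*(-2*5)*(-1) = -(-240)*(-1) = -24*10 = -240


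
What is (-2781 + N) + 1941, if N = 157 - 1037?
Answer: -1720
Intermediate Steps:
N = -880
(-2781 + N) + 1941 = (-2781 - 880) + 1941 = -3661 + 1941 = -1720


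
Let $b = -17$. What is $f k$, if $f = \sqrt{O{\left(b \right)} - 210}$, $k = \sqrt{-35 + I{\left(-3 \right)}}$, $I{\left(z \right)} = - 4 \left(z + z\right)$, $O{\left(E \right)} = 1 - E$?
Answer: $- 8 \sqrt{33} \approx -45.956$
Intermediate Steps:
$I{\left(z \right)} = - 8 z$ ($I{\left(z \right)} = - 4 \cdot 2 z = - 8 z$)
$k = i \sqrt{11}$ ($k = \sqrt{-35 - -24} = \sqrt{-35 + 24} = \sqrt{-11} = i \sqrt{11} \approx 3.3166 i$)
$f = 8 i \sqrt{3}$ ($f = \sqrt{\left(1 - -17\right) - 210} = \sqrt{\left(1 + 17\right) - 210} = \sqrt{18 - 210} = \sqrt{-192} = 8 i \sqrt{3} \approx 13.856 i$)
$f k = 8 i \sqrt{3} i \sqrt{11} = - 8 \sqrt{33}$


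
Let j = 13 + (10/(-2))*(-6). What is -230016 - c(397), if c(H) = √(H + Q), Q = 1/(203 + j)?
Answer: -230016 - √24025098/246 ≈ -2.3004e+5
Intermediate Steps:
j = 43 (j = 13 + (10*(-½))*(-6) = 13 - 5*(-6) = 13 + 30 = 43)
Q = 1/246 (Q = 1/(203 + 43) = 1/246 ≈ 0.0040650)
c(H) = √(1/246 + H) (c(H) = √(H + 1/246) = √(1/246 + H))
-230016 - c(397) = -230016 - √(246 + 60516*397)/246 = -230016 - √(246 + 24024852)/246 = -230016 - √24025098/246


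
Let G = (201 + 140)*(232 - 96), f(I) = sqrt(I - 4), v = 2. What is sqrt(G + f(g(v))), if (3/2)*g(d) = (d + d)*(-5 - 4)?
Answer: sqrt(46376 + 2*I*sqrt(7)) ≈ 215.35 + 0.012*I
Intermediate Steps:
g(d) = -12*d (g(d) = 2*((d + d)*(-5 - 4))/3 = 2*((2*d)*(-9))/3 = 2*(-18*d)/3 = -12*d)
f(I) = sqrt(-4 + I)
G = 46376 (G = 341*136 = 46376)
sqrt(G + f(g(v))) = sqrt(46376 + sqrt(-4 - 12*2)) = sqrt(46376 + sqrt(-4 - 24)) = sqrt(46376 + sqrt(-28)) = sqrt(46376 + 2*I*sqrt(7))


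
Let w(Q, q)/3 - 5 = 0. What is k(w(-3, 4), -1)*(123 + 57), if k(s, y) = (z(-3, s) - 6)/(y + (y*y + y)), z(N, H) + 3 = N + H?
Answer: -540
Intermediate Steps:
z(N, H) = -3 + H + N (z(N, H) = -3 + (N + H) = -3 + (H + N) = -3 + H + N)
w(Q, q) = 15 (w(Q, q) = 15 + 3*0 = 15 + 0 = 15)
k(s, y) = (-12 + s)/(y**2 + 2*y) (k(s, y) = ((-3 + s - 3) - 6)/(y + (y*y + y)) = ((-6 + s) - 6)/(y + (y**2 + y)) = (-12 + s)/(y + (y + y**2)) = (-12 + s)/(y**2 + 2*y))
k(w(-3, 4), -1)*(123 + 57) = ((-12 + 15)/((-1)*(2 - 1)))*(123 + 57) = -1*3/1*180 = -1*1*3*180 = -3*180 = -540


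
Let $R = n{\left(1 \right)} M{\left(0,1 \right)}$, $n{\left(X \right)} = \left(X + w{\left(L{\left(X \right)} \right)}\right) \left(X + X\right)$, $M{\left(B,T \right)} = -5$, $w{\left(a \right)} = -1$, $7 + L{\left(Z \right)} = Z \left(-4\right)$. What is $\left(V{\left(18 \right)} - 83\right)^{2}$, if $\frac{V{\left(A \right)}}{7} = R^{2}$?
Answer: $6889$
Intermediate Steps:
$L{\left(Z \right)} = -7 - 4 Z$ ($L{\left(Z \right)} = -7 + Z \left(-4\right) = -7 - 4 Z$)
$n{\left(X \right)} = 2 X \left(-1 + X\right)$ ($n{\left(X \right)} = \left(X - 1\right) \left(X + X\right) = \left(-1 + X\right) 2 X = 2 X \left(-1 + X\right)$)
$R = 0$ ($R = 2 \cdot 1 \left(-1 + 1\right) \left(-5\right) = 2 \cdot 1 \cdot 0 \left(-5\right) = 0 \left(-5\right) = 0$)
$V{\left(A \right)} = 0$ ($V{\left(A \right)} = 7 \cdot 0^{2} = 7 \cdot 0 = 0$)
$\left(V{\left(18 \right)} - 83\right)^{2} = \left(0 - 83\right)^{2} = \left(-83\right)^{2} = 6889$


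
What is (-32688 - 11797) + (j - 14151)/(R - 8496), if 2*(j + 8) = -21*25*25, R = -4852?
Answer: -1187530117/26696 ≈ -44483.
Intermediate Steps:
j = -13141/2 (j = -8 + (-21*25*25)/2 = -8 + (-525*25)/2 = -8 + (½)*(-13125) = -8 - 13125/2 = -13141/2 ≈ -6570.5)
(-32688 - 11797) + (j - 14151)/(R - 8496) = (-32688 - 11797) + (-13141/2 - 14151)/(-4852 - 8496) = -44485 - 41443/2/(-13348) = -44485 - 41443/2*(-1/13348) = -44485 + 41443/26696 = -1187530117/26696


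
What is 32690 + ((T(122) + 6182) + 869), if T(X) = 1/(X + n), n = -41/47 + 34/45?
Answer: 10244556318/257783 ≈ 39741.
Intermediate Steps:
n = -247/2115 (n = -41*1/47 + 34*(1/45) = -41/47 + 34/45 = -247/2115 ≈ -0.11678)
T(X) = 1/(-247/2115 + X) (T(X) = 1/(X - 247/2115) = 1/(-247/2115 + X))
32690 + ((T(122) + 6182) + 869) = 32690 + ((2115/(-247 + 2115*122) + 6182) + 869) = 32690 + ((2115/(-247 + 258030) + 6182) + 869) = 32690 + ((2115/257783 + 6182) + 869) = 32690 + (1593616621/257783 + 869) = 32690 + 1817630048/257783 = 10244556318/257783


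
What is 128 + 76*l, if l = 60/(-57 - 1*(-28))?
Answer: -848/29 ≈ -29.241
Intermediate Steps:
l = -60/29 (l = 60/(-57 + 28) = 60/(-29) = 60*(-1/29) = -60/29 ≈ -2.0690)
128 + 76*l = 128 + 76*(-60/29) = 128 - 4560/29 = -848/29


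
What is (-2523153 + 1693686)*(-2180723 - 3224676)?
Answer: 4483600092333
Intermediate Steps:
(-2523153 + 1693686)*(-2180723 - 3224676) = -829467*(-5405399) = 4483600092333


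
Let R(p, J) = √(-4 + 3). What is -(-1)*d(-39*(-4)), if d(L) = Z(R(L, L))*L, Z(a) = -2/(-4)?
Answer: 78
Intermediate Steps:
R(p, J) = I (R(p, J) = √(-1) = I)
Z(a) = ½ (Z(a) = -2*(-¼) = ½)
d(L) = L/2
-(-1)*d(-39*(-4)) = -(-1)*(-39*(-4))/2 = -(-1)*(½)*156 = -(-1)*78 = -1*(-78) = 78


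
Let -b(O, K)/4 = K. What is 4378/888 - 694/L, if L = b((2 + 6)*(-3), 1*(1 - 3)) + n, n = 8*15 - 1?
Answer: -30133/56388 ≈ -0.53439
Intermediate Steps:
b(O, K) = -4*K
n = 119 (n = 120 - 1 = 119)
L = 127 (L = -4*(1 - 3) + 119 = -4*(-2) + 119 = 8 + 119 = 127)
4378/888 - 694/L = 4378/888 - 694/127 = 4378*(1/888) - 694*1/127 = 2189/444 - 694/127 = -30133/56388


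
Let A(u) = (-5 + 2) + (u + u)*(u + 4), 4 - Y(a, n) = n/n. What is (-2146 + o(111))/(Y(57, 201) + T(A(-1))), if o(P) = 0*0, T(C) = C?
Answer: 1073/3 ≈ 357.67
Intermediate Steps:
Y(a, n) = 3 (Y(a, n) = 4 - n/n = 4 - 1*1 = 4 - 1 = 3)
A(u) = -3 + 2*u*(4 + u) (A(u) = -3 + (2*u)*(4 + u) = -3 + 2*u*(4 + u))
o(P) = 0
(-2146 + o(111))/(Y(57, 201) + T(A(-1))) = (-2146 + 0)/(3 + (-3 + 2*(-1)² + 8*(-1))) = -2146/(3 + (-3 + 2*1 - 8)) = -2146/(3 + (-3 + 2 - 8)) = -2146/(3 - 9) = -2146/(-6) = -2146*(-⅙) = 1073/3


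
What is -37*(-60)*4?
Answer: 8880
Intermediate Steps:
-37*(-60)*4 = 2220*4 = 8880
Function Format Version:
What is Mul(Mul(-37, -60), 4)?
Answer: 8880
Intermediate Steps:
Mul(Mul(-37, -60), 4) = Mul(2220, 4) = 8880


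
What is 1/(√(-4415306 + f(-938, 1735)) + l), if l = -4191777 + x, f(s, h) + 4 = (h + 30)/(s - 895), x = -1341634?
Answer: -10142742363/56123970254855188 - I*√14834954735835/56123970254855188 ≈ -1.8072e-7 - 6.8627e-11*I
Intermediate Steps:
f(s, h) = -4 + (30 + h)/(-895 + s) (f(s, h) = -4 + (h + 30)/(s - 895) = -4 + (30 + h)/(-895 + s))
l = -5533411 (l = -4191777 - 1341634 = -5533411)
1/(√(-4415306 + f(-938, 1735)) + l) = 1/(√(-4415306 + (3610 + 1735 - 4*(-938))/(-895 - 938)) - 5533411) = 1/(√(-4415306 + (3610 + 1735 + 3752)/(-1833)) - 5533411) = 1/(√(-4415306 - 1/1833*9097) - 5533411) = 1/(√(-4415306 - 9097/1833) - 5533411) = 1/(√(-8093264995/1833) - 5533411) = 1/(I*√14834954735835/1833 - 5533411) = 1/(-5533411 + I*√14834954735835/1833)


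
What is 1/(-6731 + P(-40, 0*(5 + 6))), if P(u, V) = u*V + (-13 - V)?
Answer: -1/6744 ≈ -0.00014828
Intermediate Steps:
P(u, V) = -13 - V + V*u (P(u, V) = V*u + (-13 - V) = -13 - V + V*u)
1/(-6731 + P(-40, 0*(5 + 6))) = 1/(-6731 + (-13 - 0*(5 + 6) + (0*(5 + 6))*(-40))) = 1/(-6731 + (-13 - 0*11 + (0*11)*(-40))) = 1/(-6731 + (-13 - 1*0 + 0*(-40))) = 1/(-6731 + (-13 + 0 + 0)) = 1/(-6731 - 13) = 1/(-6744) = -1/6744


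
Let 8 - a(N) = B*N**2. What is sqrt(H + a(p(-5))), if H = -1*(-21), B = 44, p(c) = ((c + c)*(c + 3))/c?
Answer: 15*I*sqrt(3) ≈ 25.981*I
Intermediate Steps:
p(c) = 6 + 2*c (p(c) = ((2*c)*(3 + c))/c = (2*c*(3 + c))/c = 6 + 2*c)
a(N) = 8 - 44*N**2
H = 21
sqrt(H + a(p(-5))) = sqrt(21 + (8 - 44*(6 + 2*(-5))**2)) = sqrt(21 + (8 - 44*(6 - 10)**2)) = sqrt(21 + (8 - 44*(-4)**2)) = sqrt(21 + (8 - 44*16)) = sqrt(21 + (8 - 704)) = sqrt(21 - 696) = sqrt(-675) = 15*I*sqrt(3)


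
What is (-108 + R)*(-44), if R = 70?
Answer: 1672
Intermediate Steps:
(-108 + R)*(-44) = (-108 + 70)*(-44) = -38*(-44) = 1672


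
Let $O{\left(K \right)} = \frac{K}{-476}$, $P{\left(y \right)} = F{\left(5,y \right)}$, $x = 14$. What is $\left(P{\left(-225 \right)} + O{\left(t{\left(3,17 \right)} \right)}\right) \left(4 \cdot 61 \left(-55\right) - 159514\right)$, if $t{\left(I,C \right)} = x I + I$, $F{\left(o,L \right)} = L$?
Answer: $\frac{9264506715}{238} \approx 3.8926 \cdot 10^{7}$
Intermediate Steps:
$P{\left(y \right)} = y$
$t{\left(I,C \right)} = 15 I$ ($t{\left(I,C \right)} = 14 I + I = 15 I$)
$O{\left(K \right)} = - \frac{K}{476}$ ($O{\left(K \right)} = K \left(- \frac{1}{476}\right) = - \frac{K}{476}$)
$\left(P{\left(-225 \right)} + O{\left(t{\left(3,17 \right)} \right)}\right) \left(4 \cdot 61 \left(-55\right) - 159514\right) = \left(-225 - \frac{15 \cdot 3}{476}\right) \left(4 \cdot 61 \left(-55\right) - 159514\right) = \left(-225 - \frac{45}{476}\right) \left(244 \left(-55\right) - 159514\right) = \left(-225 - \frac{45}{476}\right) \left(-13420 - 159514\right) = \left(- \frac{107145}{476}\right) \left(-172934\right) = \frac{9264506715}{238}$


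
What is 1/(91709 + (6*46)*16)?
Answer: 1/96125 ≈ 1.0403e-5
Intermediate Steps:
1/(91709 + (6*46)*16) = 1/(91709 + 276*16) = 1/(91709 + 4416) = 1/96125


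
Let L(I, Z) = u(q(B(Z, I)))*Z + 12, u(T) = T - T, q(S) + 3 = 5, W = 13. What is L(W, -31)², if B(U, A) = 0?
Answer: 144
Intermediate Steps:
q(S) = 2 (q(S) = -3 + 5 = 2)
u(T) = 0
L(I, Z) = 12 (L(I, Z) = 0*Z + 12 = 0 + 12 = 12)
L(W, -31)² = 12² = 144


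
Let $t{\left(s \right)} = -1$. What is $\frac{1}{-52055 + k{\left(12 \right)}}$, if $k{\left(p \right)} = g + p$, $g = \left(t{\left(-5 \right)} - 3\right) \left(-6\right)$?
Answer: $- \frac{1}{52019} \approx -1.9224 \cdot 10^{-5}$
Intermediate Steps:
$g = 24$ ($g = \left(-1 - 3\right) \left(-6\right) = \left(-4\right) \left(-6\right) = 24$)
$k{\left(p \right)} = 24 + p$
$\frac{1}{-52055 + k{\left(12 \right)}} = \frac{1}{-52055 + \left(24 + 12\right)} = \frac{1}{-52055 + 36} = \frac{1}{-52019} = - \frac{1}{52019}$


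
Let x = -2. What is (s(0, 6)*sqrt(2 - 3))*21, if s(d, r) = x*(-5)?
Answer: 210*I ≈ 210.0*I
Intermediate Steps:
s(d, r) = 10 (s(d, r) = -2*(-5) = 10)
(s(0, 6)*sqrt(2 - 3))*21 = (10*sqrt(2 - 3))*21 = (10*sqrt(-1))*21 = (10*I)*21 = 210*I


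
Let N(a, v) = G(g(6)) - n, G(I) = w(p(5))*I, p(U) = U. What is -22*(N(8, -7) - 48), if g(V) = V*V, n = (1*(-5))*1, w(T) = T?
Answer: -3014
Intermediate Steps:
n = -5 (n = -5*1 = -5)
g(V) = V²
G(I) = 5*I
N(a, v) = 185 (N(a, v) = 5*6² - 1*(-5) = 5*36 + 5 = 180 + 5 = 185)
-22*(N(8, -7) - 48) = -22*(185 - 48) = -22*137 = -3014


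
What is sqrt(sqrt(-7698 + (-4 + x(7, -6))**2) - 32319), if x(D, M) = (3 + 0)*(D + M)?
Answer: sqrt(-32319 + I*sqrt(7697)) ≈ 0.244 + 179.77*I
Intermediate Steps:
x(D, M) = 3*D + 3*M (x(D, M) = 3*(D + M) = 3*D + 3*M)
sqrt(sqrt(-7698 + (-4 + x(7, -6))**2) - 32319) = sqrt(sqrt(-7698 + (-4 + (3*7 + 3*(-6)))**2) - 32319) = sqrt(sqrt(-7698 + (-4 + (21 - 18))**2) - 32319) = sqrt(sqrt(-7698 + (-4 + 3)**2) - 32319) = sqrt(sqrt(-7698 + (-1)**2) - 32319) = sqrt(sqrt(-7698 + 1) - 32319) = sqrt(sqrt(-7697) - 32319) = sqrt(I*sqrt(7697) - 32319) = sqrt(-32319 + I*sqrt(7697))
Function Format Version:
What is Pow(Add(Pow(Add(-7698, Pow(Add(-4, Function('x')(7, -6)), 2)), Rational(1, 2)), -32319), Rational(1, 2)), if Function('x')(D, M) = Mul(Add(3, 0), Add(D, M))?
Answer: Pow(Add(-32319, Mul(I, Pow(7697, Rational(1, 2)))), Rational(1, 2)) ≈ Add(0.244, Mul(179.77, I))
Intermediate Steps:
Function('x')(D, M) = Add(Mul(3, D), Mul(3, M)) (Function('x')(D, M) = Mul(3, Add(D, M)) = Add(Mul(3, D), Mul(3, M)))
Pow(Add(Pow(Add(-7698, Pow(Add(-4, Function('x')(7, -6)), 2)), Rational(1, 2)), -32319), Rational(1, 2)) = Pow(Add(Pow(Add(-7698, Pow(Add(-4, Add(Mul(3, 7), Mul(3, -6))), 2)), Rational(1, 2)), -32319), Rational(1, 2)) = Pow(Add(Pow(Add(-7698, Pow(Add(-4, Add(21, -18)), 2)), Rational(1, 2)), -32319), Rational(1, 2)) = Pow(Add(Pow(Add(-7698, Pow(Add(-4, 3), 2)), Rational(1, 2)), -32319), Rational(1, 2)) = Pow(Add(Pow(Add(-7698, Pow(-1, 2)), Rational(1, 2)), -32319), Rational(1, 2)) = Pow(Add(Pow(Add(-7698, 1), Rational(1, 2)), -32319), Rational(1, 2)) = Pow(Add(Pow(-7697, Rational(1, 2)), -32319), Rational(1, 2)) = Pow(Add(Mul(I, Pow(7697, Rational(1, 2))), -32319), Rational(1, 2)) = Pow(Add(-32319, Mul(I, Pow(7697, Rational(1, 2)))), Rational(1, 2))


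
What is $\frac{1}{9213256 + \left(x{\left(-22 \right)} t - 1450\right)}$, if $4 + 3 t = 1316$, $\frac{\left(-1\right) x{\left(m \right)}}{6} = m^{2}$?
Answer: $\frac{1}{7941790} \approx 1.2592 \cdot 10^{-7}$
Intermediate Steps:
$x{\left(m \right)} = - 6 m^{2}$
$t = \frac{1312}{3}$ ($t = - \frac{4}{3} + \frac{1}{3} \cdot 1316 = - \frac{4}{3} + \frac{1316}{3} = \frac{1312}{3} \approx 437.33$)
$\frac{1}{9213256 + \left(x{\left(-22 \right)} t - 1450\right)} = \frac{1}{9213256 + \left(- 6 \left(-22\right)^{2} \cdot \frac{1312}{3} - 1450\right)} = \frac{1}{9213256 + \left(\left(-6\right) 484 \cdot \frac{1312}{3} - 1450\right)} = \frac{1}{9213256 - 1271466} = \frac{1}{7941790}$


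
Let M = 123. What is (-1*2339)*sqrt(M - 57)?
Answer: -2339*sqrt(66) ≈ -19002.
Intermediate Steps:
(-1*2339)*sqrt(M - 57) = (-1*2339)*sqrt(123 - 57) = -2339*sqrt(66)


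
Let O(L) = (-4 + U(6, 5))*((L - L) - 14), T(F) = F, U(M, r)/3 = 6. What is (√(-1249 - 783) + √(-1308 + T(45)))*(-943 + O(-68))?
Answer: 1139*I*(-√1263 - 4*√127) ≈ -91822.0*I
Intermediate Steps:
U(M, r) = 18 (U(M, r) = 3*6 = 18)
O(L) = -196 (O(L) = (-4 + 18)*((L - L) - 14) = 14*(0 - 14) = 14*(-14) = -196)
(√(-1249 - 783) + √(-1308 + T(45)))*(-943 + O(-68)) = (√(-1249 - 783) + √(-1308 + 45))*(-943 - 196) = (√(-2032) + √(-1263))*(-1139) = (4*I*√127 + I*√1263)*(-1139) = (I*√1263 + 4*I*√127)*(-1139) = -4556*I*√127 - 1139*I*√1263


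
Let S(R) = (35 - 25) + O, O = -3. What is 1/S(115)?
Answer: ⅐ ≈ 0.14286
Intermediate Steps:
S(R) = 7 (S(R) = (35 - 25) - 3 = 10 - 3 = 7)
1/S(115) = 1/7 = ⅐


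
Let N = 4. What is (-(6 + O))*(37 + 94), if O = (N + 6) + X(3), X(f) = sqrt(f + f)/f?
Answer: -2096 - 131*sqrt(6)/3 ≈ -2203.0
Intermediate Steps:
X(f) = sqrt(2)/sqrt(f) (X(f) = sqrt(2*f)/f = (sqrt(2)*sqrt(f))/f = sqrt(2)/sqrt(f))
O = 10 + sqrt(6)/3 (O = (4 + 6) + sqrt(2)/sqrt(3) = 10 + sqrt(2)*(sqrt(3)/3) = 10 + sqrt(6)/3 ≈ 10.816)
(-(6 + O))*(37 + 94) = (-(6 + (10 + sqrt(6)/3)))*(37 + 94) = -(16 + sqrt(6)/3)*131 = (-16 - sqrt(6)/3)*131 = -2096 - 131*sqrt(6)/3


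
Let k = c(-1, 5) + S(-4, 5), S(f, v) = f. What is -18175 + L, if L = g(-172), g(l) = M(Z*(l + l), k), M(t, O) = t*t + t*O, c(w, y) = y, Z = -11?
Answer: 14304265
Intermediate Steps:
k = 1 (k = 5 - 4 = 1)
M(t, O) = t² + O*t
g(l) = -22*l*(1 - 22*l) (g(l) = (-11*(l + l))*(1 - 11*(l + l)) = (-22*l)*(1 - 22*l) = -22*l*(1 - 22*l))
L = 14322440 (L = 22*(-172)*(-1 + 22*(-172)) = 22*(-172)*(-1 - 3784) = 22*(-172)*(-3785) = 14322440)
-18175 + L = -18175 + 14322440 = 14304265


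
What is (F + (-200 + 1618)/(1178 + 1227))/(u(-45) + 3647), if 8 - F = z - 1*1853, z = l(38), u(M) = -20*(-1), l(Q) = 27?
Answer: 4412188/8819135 ≈ 0.50030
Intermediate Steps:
u(M) = 20
z = 27
F = 1834 (F = 8 - (27 - 1*1853) = 8 - (27 - 1853) = 8 - 1*(-1826) = 8 + 1826 = 1834)
(F + (-200 + 1618)/(1178 + 1227))/(u(-45) + 3647) = (1834 + (-200 + 1618)/(1178 + 1227))/(20 + 3647) = (1834 + 1418/2405)/3667 = (1834 + 1418*(1/2405))*(1/3667) = (1834 + 1418/2405)*(1/3667) = (4412188/2405)*(1/3667) = 4412188/8819135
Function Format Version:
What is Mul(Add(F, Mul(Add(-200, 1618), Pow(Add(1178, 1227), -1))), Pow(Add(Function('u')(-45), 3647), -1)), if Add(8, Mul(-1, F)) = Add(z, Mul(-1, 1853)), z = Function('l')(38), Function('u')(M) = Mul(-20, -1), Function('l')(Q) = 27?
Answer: Rational(4412188, 8819135) ≈ 0.50030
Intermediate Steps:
Function('u')(M) = 20
z = 27
F = 1834 (F = Add(8, Mul(-1, Add(27, Mul(-1, 1853)))) = Add(8, Mul(-1, Add(27, -1853))) = Add(8, Mul(-1, -1826)) = Add(8, 1826) = 1834)
Mul(Add(F, Mul(Add(-200, 1618), Pow(Add(1178, 1227), -1))), Pow(Add(Function('u')(-45), 3647), -1)) = Mul(Add(1834, Mul(Add(-200, 1618), Pow(Add(1178, 1227), -1))), Pow(Add(20, 3647), -1)) = Mul(Add(1834, Mul(1418, Pow(2405, -1))), Pow(3667, -1)) = Mul(Add(1834, Mul(1418, Rational(1, 2405))), Rational(1, 3667)) = Mul(Add(1834, Rational(1418, 2405)), Rational(1, 3667)) = Mul(Rational(4412188, 2405), Rational(1, 3667)) = Rational(4412188, 8819135)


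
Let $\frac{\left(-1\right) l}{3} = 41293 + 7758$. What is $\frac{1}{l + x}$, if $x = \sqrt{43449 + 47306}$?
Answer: $- \frac{147153}{21653914654} - \frac{\sqrt{90755}}{21653914654} \approx -6.8096 \cdot 10^{-6}$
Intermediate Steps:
$x = \sqrt{90755} \approx 301.26$
$l = -147153$ ($l = - 3 \left(41293 + 7758\right) = \left(-3\right) 49051 = -147153$)
$\frac{1}{l + x} = \frac{1}{-147153 + \sqrt{90755}}$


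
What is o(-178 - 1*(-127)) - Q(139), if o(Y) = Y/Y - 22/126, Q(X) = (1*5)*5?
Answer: -1523/63 ≈ -24.175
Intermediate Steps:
Q(X) = 25 (Q(X) = 5*5 = 25)
o(Y) = 52/63 (o(Y) = 1 - 22*1/126 = 1 - 11/63 = 52/63)
o(-178 - 1*(-127)) - Q(139) = 52/63 - 1*25 = 52/63 - 25 = -1523/63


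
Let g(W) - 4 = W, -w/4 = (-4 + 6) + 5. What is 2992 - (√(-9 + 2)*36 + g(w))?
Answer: 3016 - 36*I*√7 ≈ 3016.0 - 95.247*I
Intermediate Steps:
w = -28 (w = -4*((-4 + 6) + 5) = -4*(2 + 5) = -4*7 = -28)
g(W) = 4 + W
2992 - (√(-9 + 2)*36 + g(w)) = 2992 - (√(-9 + 2)*36 + (4 - 28)) = 2992 - (√(-7)*36 - 24) = 2992 - ((I*√7)*36 - 24) = 2992 - (36*I*√7 - 24) = 2992 - (-24 + 36*I*√7) = 2992 + (24 - 36*I*√7) = 3016 - 36*I*√7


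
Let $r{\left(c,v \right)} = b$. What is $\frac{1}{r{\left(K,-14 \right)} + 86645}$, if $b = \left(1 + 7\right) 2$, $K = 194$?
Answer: $\frac{1}{86661} \approx 1.1539 \cdot 10^{-5}$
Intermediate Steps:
$b = 16$ ($b = 8 \cdot 2 = 16$)
$r{\left(c,v \right)} = 16$
$\frac{1}{r{\left(K,-14 \right)} + 86645} = \frac{1}{16 + 86645} = \frac{1}{86661}$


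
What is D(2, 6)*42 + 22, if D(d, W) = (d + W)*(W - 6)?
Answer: 22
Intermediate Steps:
D(d, W) = (-6 + W)*(W + d) (D(d, W) = (W + d)*(-6 + W) = (-6 + W)*(W + d))
D(2, 6)*42 + 22 = (6² - 6*6 - 6*2 + 6*2)*42 + 22 = (36 - 36 - 12 + 12)*42 + 22 = 0*42 + 22 = 0 + 22 = 22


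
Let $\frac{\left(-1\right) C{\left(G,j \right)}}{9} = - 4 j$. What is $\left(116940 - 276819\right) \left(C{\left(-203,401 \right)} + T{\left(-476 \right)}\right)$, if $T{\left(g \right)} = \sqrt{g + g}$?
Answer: $-2308013244 - 319758 i \sqrt{238} \approx -2.308 \cdot 10^{9} - 4.933 \cdot 10^{6} i$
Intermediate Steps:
$C{\left(G,j \right)} = 36 j$ ($C{\left(G,j \right)} = - 9 \left(- 4 j\right) = 36 j$)
$T{\left(g \right)} = \sqrt{2} \sqrt{g}$ ($T{\left(g \right)} = \sqrt{2 g} = \sqrt{2} \sqrt{g}$)
$\left(116940 - 276819\right) \left(C{\left(-203,401 \right)} + T{\left(-476 \right)}\right) = \left(116940 - 276819\right) \left(36 \cdot 401 + \sqrt{2} \sqrt{-476}\right) = - 159879 \left(14436 + \sqrt{2} \cdot 2 i \sqrt{119}\right) = - 159879 \left(14436 + 2 i \sqrt{238}\right) = -2308013244 - 319758 i \sqrt{238}$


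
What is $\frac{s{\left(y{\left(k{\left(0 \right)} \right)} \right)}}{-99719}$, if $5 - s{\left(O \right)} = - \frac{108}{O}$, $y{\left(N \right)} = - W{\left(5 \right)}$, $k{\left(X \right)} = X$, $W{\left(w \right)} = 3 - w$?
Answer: $- \frac{59}{99719} \approx -0.00059166$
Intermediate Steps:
$y{\left(N \right)} = 2$ ($y{\left(N \right)} = - (3 - 5) = \left(-1\right) \left(-2\right) = 2$)
$s{\left(O \right)} = 5 + \frac{108}{O}$ ($s{\left(O \right)} = 5 - - \frac{108}{O} = 5 + \frac{108}{O}$)
$\frac{s{\left(y{\left(k{\left(0 \right)} \right)} \right)}}{-99719} = \frac{5 + \frac{108}{2}}{-99719} = \left(5 + 108 \cdot \frac{1}{2}\right) \left(- \frac{1}{99719}\right) = \left(5 + 54\right) \left(- \frac{1}{99719}\right) = 59 \left(- \frac{1}{99719}\right) = - \frac{59}{99719}$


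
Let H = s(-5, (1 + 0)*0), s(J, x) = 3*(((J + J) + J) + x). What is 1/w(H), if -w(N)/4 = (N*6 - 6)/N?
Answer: -15/368 ≈ -0.040761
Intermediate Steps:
s(J, x) = 3*x + 9*J (s(J, x) = 3*((2*J + J) + x) = 3*(3*J + x) = 3*(x + 3*J) = 3*x + 9*J)
H = -45 (H = 3*((1 + 0)*0) + 9*(-5) = 3*(1*0) - 45 = 3*0 - 45 = 0 - 45 = -45)
w(N) = -4*(-6 + 6*N)/N (w(N) = -4*(N*6 - 6)/N = -4*(6*N - 6)/N = -4*(-6 + 6*N)/N)
1/w(H) = 1/(-24 + 24/(-45)) = 1/(-24 + 24*(-1/45)) = 1/(-24 - 8/15) = 1/(-368/15) = -15/368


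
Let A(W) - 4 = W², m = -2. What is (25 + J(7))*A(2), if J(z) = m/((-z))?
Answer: 1416/7 ≈ 202.29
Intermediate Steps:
J(z) = 2/z (J(z) = -2*(-1/z) = -(-2)/z = 2/z)
A(W) = 4 + W²
(25 + J(7))*A(2) = (25 + 2/7)*(4 + 2²) = (25 + 2*(⅐))*(4 + 4) = (25 + 2/7)*8 = (177/7)*8 = 1416/7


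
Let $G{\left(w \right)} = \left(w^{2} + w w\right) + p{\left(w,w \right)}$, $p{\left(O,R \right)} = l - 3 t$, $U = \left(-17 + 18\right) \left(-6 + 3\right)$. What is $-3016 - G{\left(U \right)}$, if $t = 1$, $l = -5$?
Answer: $-3026$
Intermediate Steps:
$U = -3$ ($U = 1 \left(-3\right) = -3$)
$p{\left(O,R \right)} = -8$ ($p{\left(O,R \right)} = -5 - 3 = -8$)
$G{\left(w \right)} = -8 + 2 w^{2}$ ($G{\left(w \right)} = \left(w^{2} + w w\right) - 8 = \left(w^{2} + w^{2}\right) - 8 = 2 w^{2} - 8 = -8 + 2 w^{2}$)
$-3016 - G{\left(U \right)} = -3016 - \left(-8 + 2 \left(-3\right)^{2}\right) = -3016 - \left(-8 + 2 \cdot 9\right) = -3016 - \left(-8 + 18\right) = -3016 - 10 = -3026$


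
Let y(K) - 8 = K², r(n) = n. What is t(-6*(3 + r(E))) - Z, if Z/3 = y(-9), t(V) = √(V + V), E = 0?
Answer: -267 + 6*I ≈ -267.0 + 6.0*I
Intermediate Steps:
y(K) = 8 + K²
t(V) = √2*√V (t(V) = √(2*V) = √2*√V)
Z = 267 (Z = 3*(8 + (-9)²) = 3*(8 + 81) = 3*89 = 267)
t(-6*(3 + r(E))) - Z = √2*√(-6*(3 + 0)) - 1*267 = √2*√(-6*3) - 267 = √2*√(-18) - 267 = √2*(3*I*√2) - 267 = 6*I - 267 = -267 + 6*I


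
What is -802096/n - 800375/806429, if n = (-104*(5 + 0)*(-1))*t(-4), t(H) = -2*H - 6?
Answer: -3113778198/4032145 ≈ -772.24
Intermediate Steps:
t(H) = -6 - 2*H
n = 1040 (n = (-104*(5 + 0)*(-1))*(-6 - 2*(-4)) = (-520*(-1))*(-6 + 8) = -104*(-5)*2 = 520*2 = 1040)
-802096/n - 800375/806429 = -802096/1040 - 800375/806429 = -802096*1/1040 - 800375*1/806429 = -50131/65 - 800375/806429 = -3113778198/4032145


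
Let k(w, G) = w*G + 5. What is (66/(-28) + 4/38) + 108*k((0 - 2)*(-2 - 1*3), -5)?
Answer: -1293359/266 ≈ -4862.3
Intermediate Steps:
k(w, G) = 5 + G*w (k(w, G) = G*w + 5 = 5 + G*w)
(66/(-28) + 4/38) + 108*k((0 - 2)*(-2 - 1*3), -5) = (66/(-28) + 4/38) + 108*(5 - 5*(0 - 2)*(-2 - 1*3)) = (66*(-1/28) + 4*(1/38)) + 108*(5 - (-10)*(-2 - 3)) = (-33/14 + 2/19) + 108*(5 - (-10)*(-5)) = -599/266 + 108*(5 - 5*10) = -599/266 + 108*(5 - 50) = -599/266 + 108*(-45) = -599/266 - 4860 = -1293359/266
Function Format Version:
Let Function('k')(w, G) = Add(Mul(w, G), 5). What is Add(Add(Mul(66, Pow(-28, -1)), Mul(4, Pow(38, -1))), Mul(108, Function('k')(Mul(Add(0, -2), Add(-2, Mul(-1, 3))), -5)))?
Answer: Rational(-1293359, 266) ≈ -4862.3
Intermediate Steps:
Function('k')(w, G) = Add(5, Mul(G, w)) (Function('k')(w, G) = Add(Mul(G, w), 5) = Add(5, Mul(G, w)))
Add(Add(Mul(66, Pow(-28, -1)), Mul(4, Pow(38, -1))), Mul(108, Function('k')(Mul(Add(0, -2), Add(-2, Mul(-1, 3))), -5))) = Add(Add(Mul(66, Pow(-28, -1)), Mul(4, Pow(38, -1))), Mul(108, Add(5, Mul(-5, Mul(Add(0, -2), Add(-2, Mul(-1, 3))))))) = Add(Add(Mul(66, Rational(-1, 28)), Mul(4, Rational(1, 38))), Mul(108, Add(5, Mul(-5, Mul(-2, Add(-2, -3)))))) = Add(Add(Rational(-33, 14), Rational(2, 19)), Mul(108, Add(5, Mul(-5, Mul(-2, -5))))) = Add(Rational(-599, 266), Mul(108, Add(5, Mul(-5, 10)))) = Add(Rational(-599, 266), Mul(108, Add(5, -50))) = Add(Rational(-599, 266), Mul(108, -45)) = Add(Rational(-599, 266), -4860) = Rational(-1293359, 266)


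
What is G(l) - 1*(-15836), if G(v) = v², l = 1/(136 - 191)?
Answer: 47903901/3025 ≈ 15836.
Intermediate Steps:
l = -1/55 (l = 1/(-55) = -1/55 ≈ -0.018182)
G(l) - 1*(-15836) = (-1/55)² - 1*(-15836) = 1/3025 + 15836 = 47903901/3025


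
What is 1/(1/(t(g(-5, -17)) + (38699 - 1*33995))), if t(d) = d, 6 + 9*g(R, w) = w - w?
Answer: 14110/3 ≈ 4703.3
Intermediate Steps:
g(R, w) = -⅔ (g(R, w) = -⅔ + (w - w)/9 = -⅔ + (⅑)*0 = -⅔ + 0 = -⅔)
1/(1/(t(g(-5, -17)) + (38699 - 1*33995))) = 1/(1/(-⅔ + (38699 - 1*33995))) = 1/(1/(-⅔ + (38699 - 33995))) = 1/(1/(-⅔ + 4704)) = 1/(1/(14110/3)) = 1/(3/14110) = 14110/3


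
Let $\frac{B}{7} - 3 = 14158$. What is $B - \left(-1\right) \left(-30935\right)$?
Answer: $68192$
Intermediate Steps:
$B = 99127$ ($B = 21 + 7 \cdot 14158 = 21 + 99106 = 99127$)
$B - \left(-1\right) \left(-30935\right) = 99127 - \left(-1\right) \left(-30935\right) = 99127 - 30935 = 68192$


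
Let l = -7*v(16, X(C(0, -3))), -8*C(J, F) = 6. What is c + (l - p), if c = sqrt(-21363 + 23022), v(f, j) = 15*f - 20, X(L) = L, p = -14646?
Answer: 13106 + sqrt(1659) ≈ 13147.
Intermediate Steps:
C(J, F) = -3/4 (C(J, F) = -1/8*6 = -3/4)
v(f, j) = -20 + 15*f
c = sqrt(1659) ≈ 40.731
l = -1540 (l = -7*(-20 + 15*16) = -7*(-20 + 240) = -7*220 = -1540)
c + (l - p) = sqrt(1659) + (-1540 - 1*(-14646)) = sqrt(1659) + (-1540 + 14646) = sqrt(1659) + 13106 = 13106 + sqrt(1659)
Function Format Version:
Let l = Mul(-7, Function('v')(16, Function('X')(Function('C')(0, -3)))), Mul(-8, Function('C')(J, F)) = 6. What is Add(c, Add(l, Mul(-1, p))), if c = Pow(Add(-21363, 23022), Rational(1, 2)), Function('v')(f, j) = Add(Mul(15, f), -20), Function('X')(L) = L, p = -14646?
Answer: Add(13106, Pow(1659, Rational(1, 2))) ≈ 13147.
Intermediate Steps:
Function('C')(J, F) = Rational(-3, 4) (Function('C')(J, F) = Mul(Rational(-1, 8), 6) = Rational(-3, 4))
Function('v')(f, j) = Add(-20, Mul(15, f))
c = Pow(1659, Rational(1, 2)) ≈ 40.731
l = -1540 (l = Mul(-7, Add(-20, Mul(15, 16))) = Mul(-7, Add(-20, 240)) = Mul(-7, 220) = -1540)
Add(c, Add(l, Mul(-1, p))) = Add(Pow(1659, Rational(1, 2)), Add(-1540, Mul(-1, -14646))) = Add(Pow(1659, Rational(1, 2)), Add(-1540, 14646)) = Add(Pow(1659, Rational(1, 2)), 13106) = Add(13106, Pow(1659, Rational(1, 2)))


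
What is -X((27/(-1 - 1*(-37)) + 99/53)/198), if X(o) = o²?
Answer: -34225/195776064 ≈ -0.00017482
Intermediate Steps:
-X((27/(-1 - 1*(-37)) + 99/53)/198) = -((27/(-1 - 1*(-37)) + 99/53)/198)² = -((27/(-1 + 37) + 99*(1/53))*(1/198))² = -((27/36 + 99/53)*(1/198))² = -((27*(1/36) + 99/53)*(1/198))² = -((¾ + 99/53)*(1/198))² = -((555/212)*(1/198))² = -(185/13992)² = -1*34225/195776064 = -34225/195776064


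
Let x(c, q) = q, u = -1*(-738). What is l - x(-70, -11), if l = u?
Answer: 749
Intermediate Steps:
u = 738
l = 738
l - x(-70, -11) = 738 - 1*(-11) = 738 + 11 = 749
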